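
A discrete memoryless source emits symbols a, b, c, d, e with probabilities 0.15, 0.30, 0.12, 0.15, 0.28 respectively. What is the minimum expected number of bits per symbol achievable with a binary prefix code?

Repeatedly combine the two least-probable nodes; the expected code length is the sum of the merged weights.
merge 3/25 + 3/20 → 27/100
merge 3/20 + 27/100 → 21/50
merge 7/25 + 3/10 → 29/50
merge 21/50 + 29/50 → 1
L = 27/100 + 21/50 + 29/50 + 1 = 227/100 = 2.27 bits/symbol.

2.27 bits/symbol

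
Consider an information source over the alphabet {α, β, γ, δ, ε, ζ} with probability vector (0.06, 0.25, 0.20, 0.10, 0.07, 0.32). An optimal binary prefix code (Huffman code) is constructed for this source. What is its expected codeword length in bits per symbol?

2.36 bits/symbol

Repeatedly combine the two least-probable nodes; the expected code length is the sum of the merged weights.
merge 3/50 + 7/100 → 13/100
merge 1/10 + 13/100 → 23/100
merge 1/5 + 23/100 → 43/100
merge 1/4 + 8/25 → 57/100
merge 43/100 + 57/100 → 1
L = 13/100 + 23/100 + 43/100 + 57/100 + 1 = 59/25 = 2.36 bits/symbol.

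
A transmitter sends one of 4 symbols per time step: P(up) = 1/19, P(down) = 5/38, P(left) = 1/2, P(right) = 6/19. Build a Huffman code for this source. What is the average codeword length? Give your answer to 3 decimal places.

Repeatedly combine the two least-probable nodes; the expected code length is the sum of the merged weights.
merge 1/19 + 5/38 → 7/38
merge 7/38 + 6/19 → 1/2
merge 1/2 + 1/2 → 1
L = 7/38 + 1/2 + 1 = 32/19 ≈ 1.684 bits/symbol.

1.684 bits/symbol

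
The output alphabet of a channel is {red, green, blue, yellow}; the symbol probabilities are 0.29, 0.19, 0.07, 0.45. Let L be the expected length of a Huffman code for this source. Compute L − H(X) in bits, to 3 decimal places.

0.050 bits

Entropy H = −Σ p log₂ p ≈ 1.7601 bits.
Huffman merges: 7/100+19/100→13/50; 13/50+29/100→11/20; 9/20+11/20→1. L = 181/100 ≈ 1.8100.
L − H = 1.8100 − 1.7601 = 0.050 bits.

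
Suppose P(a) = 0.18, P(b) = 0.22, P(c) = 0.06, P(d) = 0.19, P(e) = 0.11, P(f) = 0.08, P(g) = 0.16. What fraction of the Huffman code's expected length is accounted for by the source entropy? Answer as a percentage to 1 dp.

Entropy H = −Σ p log₂ p ≈ 2.6895 bits.
Huffman merges: 3/50+2/25→7/50; 11/100+7/50→1/4; 4/25+9/50→17/50; 19/100+11/50→41/100; 1/4+17/50→59/100; 41/100+59/100→1. L = 273/100 ≈ 2.7300.
Efficiency = H/L = 2.6895/2.7300 = 98.5%.

98.5%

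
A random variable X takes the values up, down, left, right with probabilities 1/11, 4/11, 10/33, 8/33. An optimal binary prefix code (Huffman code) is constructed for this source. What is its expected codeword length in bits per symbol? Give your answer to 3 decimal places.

Repeatedly combine the two least-probable nodes; the expected code length is the sum of the merged weights.
merge 1/11 + 8/33 → 1/3
merge 10/33 + 1/3 → 7/11
merge 4/11 + 7/11 → 1
L = 1/3 + 7/11 + 1 = 65/33 ≈ 1.970 bits/symbol.

1.970 bits/symbol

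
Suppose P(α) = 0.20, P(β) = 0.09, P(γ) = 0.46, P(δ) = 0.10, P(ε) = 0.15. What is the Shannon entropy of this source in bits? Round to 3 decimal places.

2.035 bits

H = −Σ pᵢ log₂ pᵢ.
−0.20·log₂(0.20) = 0.4644
−0.09·log₂(0.09) = 0.3127
−0.46·log₂(0.46) = 0.5153
−0.10·log₂(0.10) = 0.3322
−0.15·log₂(0.15) = 0.4105
Sum ≈ 2.0351 → 2.035 bits.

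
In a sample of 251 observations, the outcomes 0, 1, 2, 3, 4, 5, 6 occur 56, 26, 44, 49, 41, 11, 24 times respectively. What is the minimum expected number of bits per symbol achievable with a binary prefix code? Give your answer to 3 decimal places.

2.721 bits/symbol

Probabilities are the counts divided by 251.
Repeatedly combine the two least-probable nodes; the expected code length is the sum of the merged weights.
merge 11/251 + 24/251 → 35/251
merge 26/251 + 35/251 → 61/251
merge 41/251 + 44/251 → 85/251
merge 49/251 + 56/251 → 105/251
merge 61/251 + 85/251 → 146/251
merge 105/251 + 146/251 → 1
L = 35/251 + 61/251 + 85/251 + 105/251 + 146/251 + 1 = 683/251 ≈ 2.721 bits/symbol.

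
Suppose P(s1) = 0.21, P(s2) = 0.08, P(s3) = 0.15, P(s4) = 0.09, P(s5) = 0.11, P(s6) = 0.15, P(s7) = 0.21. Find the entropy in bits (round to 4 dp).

2.7212 bits

H = −Σ pᵢ log₂ pᵢ.
−0.21·log₂(0.21) = 0.4728
−0.08·log₂(0.08) = 0.2915
−0.15·log₂(0.15) = 0.4105
−0.09·log₂(0.09) = 0.3127
−0.11·log₂(0.11) = 0.3503
−0.15·log₂(0.15) = 0.4105
−0.21·log₂(0.21) = 0.4728
Sum ≈ 2.7212 → 2.7212 bits.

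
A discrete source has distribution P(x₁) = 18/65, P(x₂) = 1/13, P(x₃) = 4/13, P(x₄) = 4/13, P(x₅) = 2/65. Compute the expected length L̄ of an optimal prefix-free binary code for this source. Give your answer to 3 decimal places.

Repeatedly combine the two least-probable nodes; the expected code length is the sum of the merged weights.
merge 2/65 + 1/13 → 7/65
merge 7/65 + 18/65 → 5/13
merge 4/13 + 4/13 → 8/13
merge 5/13 + 8/13 → 1
L = 7/65 + 5/13 + 8/13 + 1 = 137/65 ≈ 2.108 bits/symbol.

2.108 bits/symbol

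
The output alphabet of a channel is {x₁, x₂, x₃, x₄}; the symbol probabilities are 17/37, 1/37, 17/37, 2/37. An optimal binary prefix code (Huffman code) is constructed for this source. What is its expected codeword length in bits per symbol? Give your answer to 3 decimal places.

Repeatedly combine the two least-probable nodes; the expected code length is the sum of the merged weights.
merge 1/37 + 2/37 → 3/37
merge 3/37 + 17/37 → 20/37
merge 17/37 + 20/37 → 1
L = 3/37 + 20/37 + 1 = 60/37 ≈ 1.622 bits/symbol.

1.622 bits/symbol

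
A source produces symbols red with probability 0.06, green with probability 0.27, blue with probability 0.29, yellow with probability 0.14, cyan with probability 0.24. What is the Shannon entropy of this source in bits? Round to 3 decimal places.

2.163 bits

H = −Σ pᵢ log₂ pᵢ.
−0.06·log₂(0.06) = 0.2435
−0.27·log₂(0.27) = 0.5100
−0.29·log₂(0.29) = 0.5179
−0.14·log₂(0.14) = 0.3971
−0.24·log₂(0.24) = 0.4941
Sum ≈ 2.1627 → 2.163 bits.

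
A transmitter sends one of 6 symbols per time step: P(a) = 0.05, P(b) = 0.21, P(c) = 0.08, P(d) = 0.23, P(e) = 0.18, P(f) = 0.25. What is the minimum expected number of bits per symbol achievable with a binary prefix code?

Repeatedly combine the two least-probable nodes; the expected code length is the sum of the merged weights.
merge 1/20 + 2/25 → 13/100
merge 13/100 + 9/50 → 31/100
merge 21/100 + 23/100 → 11/25
merge 1/4 + 31/100 → 14/25
merge 11/25 + 14/25 → 1
L = 13/100 + 31/100 + 11/25 + 14/25 + 1 = 61/25 = 2.44 bits/symbol.

2.44 bits/symbol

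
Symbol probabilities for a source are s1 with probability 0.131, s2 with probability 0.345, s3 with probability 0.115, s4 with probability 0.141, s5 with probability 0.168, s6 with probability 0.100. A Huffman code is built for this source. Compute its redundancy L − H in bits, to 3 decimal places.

0.051 bits

Entropy H = −Σ p log₂ p ≈ 2.4357 bits.
Huffman merges: 1/10+23/200→43/200; 131/1000+141/1000→34/125; 21/125+43/200→383/1000; 34/125+69/200→617/1000; 383/1000+617/1000→1. L = 2487/1000 ≈ 2.4870.
L − H = 2.4870 − 2.4357 = 0.051 bits.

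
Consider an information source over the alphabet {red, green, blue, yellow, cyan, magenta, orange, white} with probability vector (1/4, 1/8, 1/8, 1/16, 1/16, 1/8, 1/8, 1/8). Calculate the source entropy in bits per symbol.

2.875 bits

Each probability is a power of 1/2, so log₂(1/p) is an integer.
H = Σ p·log₂(1/p) = 1/4·2 + 1/8·3 + 1/8·3 + 1/16·4 + 1/16·4 + 1/8·3 + 1/8·3 + 1/8·3 = 2.875 bits.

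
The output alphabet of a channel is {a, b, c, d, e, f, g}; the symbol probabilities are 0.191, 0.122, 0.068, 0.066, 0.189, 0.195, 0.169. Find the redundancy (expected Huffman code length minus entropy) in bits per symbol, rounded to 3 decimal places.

Entropy H = −Σ p log₂ p ≈ 2.6966 bits.
Huffman merges: 33/500+17/250→67/500; 61/500+67/500→32/125; 169/1000+189/1000→179/500; 191/1000+39/200→193/500; 32/125+179/500→307/500; 193/500+307/500→1. L = 687/250 ≈ 2.7480.
L − H = 2.7480 − 2.6966 = 0.051 bits.

0.051 bits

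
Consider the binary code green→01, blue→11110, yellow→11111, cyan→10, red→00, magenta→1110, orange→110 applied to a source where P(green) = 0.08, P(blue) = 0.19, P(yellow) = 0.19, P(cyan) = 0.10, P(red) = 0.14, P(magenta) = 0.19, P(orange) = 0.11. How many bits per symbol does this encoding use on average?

L̄ = Σ pᵢ·ℓᵢ = 0.08·2 + 0.19·5 + 0.19·5 + 0.10·2 + 0.14·2 + 0.19·4 + 0.11·3 = 3.63 bits/symbol.

3.63 bits/symbol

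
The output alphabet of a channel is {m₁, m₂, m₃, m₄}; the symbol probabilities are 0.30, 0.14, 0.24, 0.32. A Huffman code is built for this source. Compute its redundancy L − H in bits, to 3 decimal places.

Entropy H = −Σ p log₂ p ≈ 1.9384 bits.
Huffman merges: 7/50+6/25→19/50; 3/10+8/25→31/50; 19/50+31/50→1. L = 2 ≈ 2.0000.
L − H = 2.0000 − 1.9384 = 0.062 bits.

0.062 bits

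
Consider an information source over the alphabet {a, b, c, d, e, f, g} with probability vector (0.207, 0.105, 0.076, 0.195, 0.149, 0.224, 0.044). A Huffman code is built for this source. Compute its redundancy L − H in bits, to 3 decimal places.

Entropy H = −Σ p log₂ p ≈ 2.6452 bits.
Huffman merges: 11/250+19/250→3/25; 21/200+3/25→9/40; 149/1000+39/200→43/125; 207/1000+28/125→431/1000; 9/40+43/125→569/1000; 431/1000+569/1000→1. L = 2689/1000 ≈ 2.6890.
L − H = 2.6890 − 2.6452 = 0.044 bits.

0.044 bits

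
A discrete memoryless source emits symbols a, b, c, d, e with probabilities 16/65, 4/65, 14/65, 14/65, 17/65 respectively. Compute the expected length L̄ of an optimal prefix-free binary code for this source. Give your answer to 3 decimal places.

Repeatedly combine the two least-probable nodes; the expected code length is the sum of the merged weights.
merge 4/65 + 14/65 → 18/65
merge 14/65 + 16/65 → 6/13
merge 17/65 + 18/65 → 7/13
merge 6/13 + 7/13 → 1
L = 18/65 + 6/13 + 7/13 + 1 = 148/65 ≈ 2.277 bits/symbol.

2.277 bits/symbol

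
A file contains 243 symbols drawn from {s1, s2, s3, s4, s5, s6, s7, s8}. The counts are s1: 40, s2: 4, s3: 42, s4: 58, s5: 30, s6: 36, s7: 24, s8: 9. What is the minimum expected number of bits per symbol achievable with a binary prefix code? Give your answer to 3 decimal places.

Probabilities are the counts divided by 243.
Repeatedly combine the two least-probable nodes; the expected code length is the sum of the merged weights.
merge 4/243 + 1/27 → 13/243
merge 13/243 + 8/81 → 37/243
merge 10/81 + 4/27 → 22/81
merge 37/243 + 40/243 → 77/243
merge 14/81 + 58/243 → 100/243
merge 22/81 + 77/243 → 143/243
merge 100/243 + 143/243 → 1
L = 13/243 + 37/243 + 22/81 + 77/243 + 100/243 + 143/243 + 1 = 679/243 ≈ 2.794 bits/symbol.

2.794 bits/symbol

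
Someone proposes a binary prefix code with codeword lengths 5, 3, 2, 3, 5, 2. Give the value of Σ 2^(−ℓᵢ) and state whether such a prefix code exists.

With common denominator 2^5 = 32: Σ 2^(−ℓᵢ) = 1/32 + 4/32 + 8/32 + 4/32 + 1/32 + 8/32 = 26/32 = 0.8125.
Kraft's inequality requires Σ ≤ 1; here Σ = 0.8125 ≤ 1, so such a prefix code exists.

0.8125; yes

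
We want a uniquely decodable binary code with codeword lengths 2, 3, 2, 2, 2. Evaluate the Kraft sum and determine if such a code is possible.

With common denominator 2^3 = 8: Σ 2^(−ℓᵢ) = 2/8 + 1/8 + 2/8 + 2/8 + 2/8 = 9/8 = 1.125.
Kraft's inequality requires Σ ≤ 1; here Σ = 1.125 > 1, so no such prefix code exists.

1.125; no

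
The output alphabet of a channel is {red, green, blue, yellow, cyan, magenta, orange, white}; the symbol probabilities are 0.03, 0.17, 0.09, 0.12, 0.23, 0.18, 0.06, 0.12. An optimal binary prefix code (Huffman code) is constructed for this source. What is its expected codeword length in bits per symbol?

2.86 bits/symbol

Repeatedly combine the two least-probable nodes; the expected code length is the sum of the merged weights.
merge 3/100 + 3/50 → 9/100
merge 9/100 + 9/100 → 9/50
merge 3/25 + 3/25 → 6/25
merge 17/100 + 9/50 → 7/20
merge 9/50 + 23/100 → 41/100
merge 6/25 + 7/20 → 59/100
merge 41/100 + 59/100 → 1
L = 9/100 + 9/50 + 6/25 + 7/20 + 41/100 + 59/100 + 1 = 143/50 = 2.86 bits/symbol.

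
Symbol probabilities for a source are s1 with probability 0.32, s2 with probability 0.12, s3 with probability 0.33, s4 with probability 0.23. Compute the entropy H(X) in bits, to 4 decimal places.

H = −Σ pᵢ log₂ pᵢ.
−0.32·log₂(0.32) = 0.5260
−0.12·log₂(0.12) = 0.3671
−0.33·log₂(0.33) = 0.5278
−0.23·log₂(0.23) = 0.4877
Sum ≈ 1.9086 → 1.9086 bits.

1.9086 bits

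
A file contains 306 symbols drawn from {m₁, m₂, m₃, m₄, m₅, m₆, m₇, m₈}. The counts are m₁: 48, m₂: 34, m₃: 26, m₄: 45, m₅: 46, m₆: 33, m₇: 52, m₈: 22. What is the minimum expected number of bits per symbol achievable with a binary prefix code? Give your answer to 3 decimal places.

Probabilities are the counts divided by 306.
Repeatedly combine the two least-probable nodes; the expected code length is the sum of the merged weights.
merge 11/153 + 13/153 → 8/51
merge 11/102 + 1/9 → 67/306
merge 5/34 + 23/153 → 91/306
merge 8/51 + 8/51 → 16/51
merge 26/153 + 67/306 → 7/18
merge 91/306 + 16/51 → 11/18
merge 7/18 + 11/18 → 1
L = 8/51 + 67/306 + 91/306 + 16/51 + 7/18 + 11/18 + 1 = 457/153 ≈ 2.987 bits/symbol.

2.987 bits/symbol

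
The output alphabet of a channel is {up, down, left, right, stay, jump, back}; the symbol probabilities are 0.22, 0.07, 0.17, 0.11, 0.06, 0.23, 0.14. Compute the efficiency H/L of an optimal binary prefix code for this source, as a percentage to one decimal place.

Entropy H = −Σ p log₂ p ≈ 2.6623 bits.
Huffman merges: 3/50+7/100→13/100; 11/100+13/100→6/25; 7/50+17/100→31/100; 11/50+23/100→9/20; 6/25+31/100→11/20; 9/20+11/20→1. L = 67/25 ≈ 2.6800.
Efficiency = H/L = 2.6623/2.6800 = 99.3%.

99.3%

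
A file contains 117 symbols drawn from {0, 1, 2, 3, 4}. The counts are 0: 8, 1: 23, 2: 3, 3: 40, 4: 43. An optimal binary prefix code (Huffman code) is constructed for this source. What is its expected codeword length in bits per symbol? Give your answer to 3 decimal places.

2.017 bits/symbol

Probabilities are the counts divided by 117.
Repeatedly combine the two least-probable nodes; the expected code length is the sum of the merged weights.
merge 1/39 + 8/117 → 11/117
merge 11/117 + 23/117 → 34/117
merge 34/117 + 40/117 → 74/117
merge 43/117 + 74/117 → 1
L = 11/117 + 34/117 + 74/117 + 1 = 236/117 ≈ 2.017 bits/symbol.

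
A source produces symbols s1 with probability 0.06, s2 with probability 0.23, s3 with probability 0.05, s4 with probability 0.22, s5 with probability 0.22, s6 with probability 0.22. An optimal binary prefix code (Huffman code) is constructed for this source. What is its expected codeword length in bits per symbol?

Repeatedly combine the two least-probable nodes; the expected code length is the sum of the merged weights.
merge 1/20 + 3/50 → 11/100
merge 11/100 + 11/50 → 33/100
merge 11/50 + 11/50 → 11/25
merge 23/100 + 33/100 → 14/25
merge 11/25 + 14/25 → 1
L = 11/100 + 33/100 + 11/25 + 14/25 + 1 = 61/25 = 2.44 bits/symbol.

2.44 bits/symbol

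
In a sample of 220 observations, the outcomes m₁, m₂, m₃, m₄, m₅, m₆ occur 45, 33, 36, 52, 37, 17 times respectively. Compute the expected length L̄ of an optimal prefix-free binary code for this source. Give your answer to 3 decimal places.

Probabilities are the counts divided by 220.
Repeatedly combine the two least-probable nodes; the expected code length is the sum of the merged weights.
merge 17/220 + 3/20 → 5/22
merge 9/55 + 37/220 → 73/220
merge 9/44 + 5/22 → 19/44
merge 13/55 + 73/220 → 25/44
merge 19/44 + 25/44 → 1
L = 5/22 + 73/220 + 19/44 + 25/44 + 1 = 563/220 ≈ 2.559 bits/symbol.

2.559 bits/symbol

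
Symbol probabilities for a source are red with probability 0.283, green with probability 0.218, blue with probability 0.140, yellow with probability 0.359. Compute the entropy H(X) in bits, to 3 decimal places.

H = −Σ pᵢ log₂ pᵢ.
−0.283·log₂(0.283) = 0.5154
−0.218·log₂(0.218) = 0.4791
−0.140·log₂(0.140) = 0.3971
−0.359·log₂(0.359) = 0.5306
Sum ≈ 1.9221 → 1.922 bits.

1.922 bits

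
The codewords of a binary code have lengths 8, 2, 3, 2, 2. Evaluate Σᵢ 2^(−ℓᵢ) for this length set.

With common denominator 2^8 = 256: Σ 2^(−ℓᵢ) = 1/256 + 64/256 + 32/256 + 64/256 + 64/256 = 225/256 = 0.87890625.

0.87890625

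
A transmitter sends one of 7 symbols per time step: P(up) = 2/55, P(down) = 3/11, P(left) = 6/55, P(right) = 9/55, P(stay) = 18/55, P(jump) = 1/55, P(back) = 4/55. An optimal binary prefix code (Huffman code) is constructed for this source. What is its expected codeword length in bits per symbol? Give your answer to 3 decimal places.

Repeatedly combine the two least-probable nodes; the expected code length is the sum of the merged weights.
merge 1/55 + 2/55 → 3/55
merge 3/55 + 4/55 → 7/55
merge 6/55 + 7/55 → 13/55
merge 9/55 + 13/55 → 2/5
merge 3/11 + 18/55 → 3/5
merge 2/5 + 3/5 → 1
L = 3/55 + 7/55 + 13/55 + 2/5 + 3/5 + 1 = 133/55 ≈ 2.418 bits/symbol.

2.418 bits/symbol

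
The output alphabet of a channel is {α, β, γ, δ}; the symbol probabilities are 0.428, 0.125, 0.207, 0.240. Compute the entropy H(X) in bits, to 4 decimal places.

1.8635 bits

H = −Σ pᵢ log₂ pᵢ.
−0.428·log₂(0.428) = 0.5240
−0.125·log₂(0.125) = 0.3750
−0.207·log₂(0.207) = 0.4704
−0.240·log₂(0.240) = 0.4941
Sum ≈ 1.8635 → 1.8635 bits.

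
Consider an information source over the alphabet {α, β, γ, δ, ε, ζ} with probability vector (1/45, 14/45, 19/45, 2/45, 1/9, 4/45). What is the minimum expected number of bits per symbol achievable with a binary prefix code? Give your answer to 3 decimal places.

2.067 bits/symbol

Repeatedly combine the two least-probable nodes; the expected code length is the sum of the merged weights.
merge 1/45 + 2/45 → 1/15
merge 1/15 + 4/45 → 7/45
merge 1/9 + 7/45 → 4/15
merge 4/15 + 14/45 → 26/45
merge 19/45 + 26/45 → 1
L = 1/15 + 7/45 + 4/15 + 26/45 + 1 = 31/15 ≈ 2.067 bits/symbol.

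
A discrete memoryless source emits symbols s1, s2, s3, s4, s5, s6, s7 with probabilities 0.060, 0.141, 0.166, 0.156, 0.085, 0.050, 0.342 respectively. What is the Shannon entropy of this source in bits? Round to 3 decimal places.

2.538 bits

H = −Σ pᵢ log₂ pᵢ.
−0.060·log₂(0.060) = 0.2435
−0.141·log₂(0.141) = 0.3985
−0.166·log₂(0.166) = 0.4301
−0.156·log₂(0.156) = 0.4181
−0.085·log₂(0.085) = 0.3023
−0.050·log₂(0.050) = 0.2161
−0.342·log₂(0.342) = 0.5294
Sum ≈ 2.5380 → 2.538 bits.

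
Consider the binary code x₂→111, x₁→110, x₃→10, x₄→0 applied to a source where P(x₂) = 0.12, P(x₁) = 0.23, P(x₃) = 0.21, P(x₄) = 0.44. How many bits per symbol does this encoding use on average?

L̄ = Σ pᵢ·ℓᵢ = 0.12·3 + 0.23·3 + 0.21·2 + 0.44·1 = 1.91 bits/symbol.

1.91 bits/symbol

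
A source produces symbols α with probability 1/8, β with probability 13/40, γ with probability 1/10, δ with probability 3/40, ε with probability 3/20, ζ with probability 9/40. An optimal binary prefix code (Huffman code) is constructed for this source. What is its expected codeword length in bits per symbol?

Repeatedly combine the two least-probable nodes; the expected code length is the sum of the merged weights.
merge 3/40 + 1/10 → 7/40
merge 1/8 + 3/20 → 11/40
merge 7/40 + 9/40 → 2/5
merge 11/40 + 13/40 → 3/5
merge 2/5 + 3/5 → 1
L = 7/40 + 11/40 + 2/5 + 3/5 + 1 = 49/20 = 2.45 bits/symbol.

2.45 bits/symbol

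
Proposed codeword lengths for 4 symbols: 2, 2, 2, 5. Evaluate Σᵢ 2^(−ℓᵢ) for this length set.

With common denominator 2^5 = 32: Σ 2^(−ℓᵢ) = 8/32 + 8/32 + 8/32 + 1/32 = 25/32 = 0.78125.

0.78125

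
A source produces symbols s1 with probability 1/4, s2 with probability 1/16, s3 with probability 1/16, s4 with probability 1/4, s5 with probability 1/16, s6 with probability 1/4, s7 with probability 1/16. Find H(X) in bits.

Each probability is a power of 1/2, so log₂(1/p) is an integer.
H = Σ p·log₂(1/p) = 1/4·2 + 1/16·4 + 1/16·4 + 1/4·2 + 1/16·4 + 1/4·2 + 1/16·4 = 2.5 bits.

2.5 bits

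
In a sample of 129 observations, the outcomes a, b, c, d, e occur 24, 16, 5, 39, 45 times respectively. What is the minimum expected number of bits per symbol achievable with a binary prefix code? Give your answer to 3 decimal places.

2.163 bits/symbol

Probabilities are the counts divided by 129.
Repeatedly combine the two least-probable nodes; the expected code length is the sum of the merged weights.
merge 5/129 + 16/129 → 7/43
merge 7/43 + 8/43 → 15/43
merge 13/43 + 15/43 → 28/43
merge 15/43 + 28/43 → 1
L = 7/43 + 15/43 + 28/43 + 1 = 93/43 ≈ 2.163 bits/symbol.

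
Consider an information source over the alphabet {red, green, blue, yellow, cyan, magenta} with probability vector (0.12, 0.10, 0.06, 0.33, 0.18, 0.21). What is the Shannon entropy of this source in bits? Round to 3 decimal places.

H = −Σ pᵢ log₂ pᵢ.
−0.12·log₂(0.12) = 0.3671
−0.10·log₂(0.10) = 0.3322
−0.06·log₂(0.06) = 0.2435
−0.33·log₂(0.33) = 0.5278
−0.18·log₂(0.18) = 0.4453
−0.21·log₂(0.21) = 0.4728
Sum ≈ 2.3887 → 2.389 bits.

2.389 bits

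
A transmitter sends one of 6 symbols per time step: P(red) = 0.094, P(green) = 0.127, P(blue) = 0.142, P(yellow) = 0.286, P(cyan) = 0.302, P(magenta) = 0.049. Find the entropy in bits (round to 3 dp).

H = −Σ pᵢ log₂ pᵢ.
−0.094·log₂(0.094) = 0.3207
−0.127·log₂(0.127) = 0.3781
−0.142·log₂(0.142) = 0.3999
−0.286·log₂(0.286) = 0.5165
−0.302·log₂(0.302) = 0.5217
−0.049·log₂(0.049) = 0.2132
Sum ≈ 2.3500 → 2.350 bits.

2.350 bits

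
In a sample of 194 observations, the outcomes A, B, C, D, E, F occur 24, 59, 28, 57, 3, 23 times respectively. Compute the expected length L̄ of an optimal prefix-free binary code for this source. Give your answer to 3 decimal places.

Probabilities are the counts divided by 194.
Repeatedly combine the two least-probable nodes; the expected code length is the sum of the merged weights.
merge 3/194 + 23/194 → 13/97
merge 12/97 + 13/97 → 25/97
merge 14/97 + 25/97 → 39/97
merge 57/194 + 59/194 → 58/97
merge 39/97 + 58/97 → 1
L = 13/97 + 25/97 + 39/97 + 58/97 + 1 = 232/97 ≈ 2.392 bits/symbol.

2.392 bits/symbol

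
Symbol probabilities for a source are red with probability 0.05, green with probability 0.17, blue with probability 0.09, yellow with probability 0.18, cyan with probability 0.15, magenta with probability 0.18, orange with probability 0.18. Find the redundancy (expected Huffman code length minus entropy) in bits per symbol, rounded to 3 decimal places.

Entropy H = −Σ p log₂ p ≈ 2.7098 bits.
Huffman merges: 1/20+9/100→7/50; 7/50+3/20→29/100; 17/100+9/50→7/20; 9/50+9/50→9/25; 29/100+7/20→16/25; 9/25+16/25→1. L = 139/50 ≈ 2.7800.
L − H = 2.7800 − 2.7098 = 0.070 bits.

0.070 bits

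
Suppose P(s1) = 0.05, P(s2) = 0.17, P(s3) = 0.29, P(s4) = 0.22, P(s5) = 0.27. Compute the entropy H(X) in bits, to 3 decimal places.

H = −Σ pᵢ log₂ pᵢ.
−0.05·log₂(0.05) = 0.2161
−0.17·log₂(0.17) = 0.4346
−0.29·log₂(0.29) = 0.5179
−0.22·log₂(0.22) = 0.4806
−0.27·log₂(0.27) = 0.5100
Sum ≈ 2.1592 → 2.159 bits.

2.159 bits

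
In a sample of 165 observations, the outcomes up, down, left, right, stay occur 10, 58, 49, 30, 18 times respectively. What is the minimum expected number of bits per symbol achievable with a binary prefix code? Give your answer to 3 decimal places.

2.170 bits/symbol

Probabilities are the counts divided by 165.
Repeatedly combine the two least-probable nodes; the expected code length is the sum of the merged weights.
merge 2/33 + 6/55 → 28/165
merge 28/165 + 2/11 → 58/165
merge 49/165 + 58/165 → 107/165
merge 58/165 + 107/165 → 1
L = 28/165 + 58/165 + 107/165 + 1 = 358/165 ≈ 2.170 bits/symbol.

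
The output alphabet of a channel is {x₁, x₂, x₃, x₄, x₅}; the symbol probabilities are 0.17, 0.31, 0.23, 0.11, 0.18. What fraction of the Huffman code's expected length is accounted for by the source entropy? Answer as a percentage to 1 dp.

Entropy H = −Σ p log₂ p ≈ 2.2416 bits.
Huffman merges: 11/100+17/100→7/25; 9/50+23/100→41/100; 7/25+31/100→59/100; 41/100+59/100→1. L = 57/25 ≈ 2.2800.
Efficiency = H/L = 2.2416/2.2800 = 98.3%.

98.3%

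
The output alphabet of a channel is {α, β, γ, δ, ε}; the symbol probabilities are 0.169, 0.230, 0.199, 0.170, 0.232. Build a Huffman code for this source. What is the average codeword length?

2.339 bits/symbol

Repeatedly combine the two least-probable nodes; the expected code length is the sum of the merged weights.
merge 169/1000 + 17/100 → 339/1000
merge 199/1000 + 23/100 → 429/1000
merge 29/125 + 339/1000 → 571/1000
merge 429/1000 + 571/1000 → 1
L = 339/1000 + 429/1000 + 571/1000 + 1 = 2339/1000 = 2.339 bits/symbol.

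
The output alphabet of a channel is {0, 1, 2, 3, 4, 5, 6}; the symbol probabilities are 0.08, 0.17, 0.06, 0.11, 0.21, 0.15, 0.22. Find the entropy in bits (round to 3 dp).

2.684 bits

H = −Σ pᵢ log₂ pᵢ.
−0.08·log₂(0.08) = 0.2915
−0.17·log₂(0.17) = 0.4346
−0.06·log₂(0.06) = 0.2435
−0.11·log₂(0.11) = 0.3503
−0.21·log₂(0.21) = 0.4728
−0.15·log₂(0.15) = 0.4105
−0.22·log₂(0.22) = 0.4806
Sum ≈ 2.6839 → 2.684 bits.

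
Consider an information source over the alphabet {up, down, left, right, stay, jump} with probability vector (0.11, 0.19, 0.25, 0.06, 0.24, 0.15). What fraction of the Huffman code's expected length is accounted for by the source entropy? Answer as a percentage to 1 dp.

98.5%

Entropy H = −Σ p log₂ p ≈ 2.4537 bits.
Huffman merges: 3/50+11/100→17/100; 3/20+17/100→8/25; 19/100+6/25→43/100; 1/4+8/25→57/100; 43/100+57/100→1. L = 249/100 ≈ 2.4900.
Efficiency = H/L = 2.4537/2.4900 = 98.5%.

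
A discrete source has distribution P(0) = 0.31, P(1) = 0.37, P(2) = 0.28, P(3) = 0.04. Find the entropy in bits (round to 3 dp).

H = −Σ pᵢ log₂ pᵢ.
−0.31·log₂(0.31) = 0.5238
−0.37·log₂(0.37) = 0.5307
−0.28·log₂(0.28) = 0.5142
−0.04·log₂(0.04) = 0.1858
Sum ≈ 1.7545 → 1.754 bits.

1.754 bits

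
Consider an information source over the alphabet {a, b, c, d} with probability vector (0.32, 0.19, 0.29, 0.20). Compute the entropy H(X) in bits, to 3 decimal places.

H = −Σ pᵢ log₂ pᵢ.
−0.32·log₂(0.32) = 0.5260
−0.19·log₂(0.19) = 0.4552
−0.29·log₂(0.29) = 0.5179
−0.20·log₂(0.20) = 0.4644
Sum ≈ 1.9635 → 1.964 bits.

1.964 bits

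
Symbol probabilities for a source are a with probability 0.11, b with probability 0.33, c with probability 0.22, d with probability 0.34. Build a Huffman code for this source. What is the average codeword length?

1.99 bits/symbol

Repeatedly combine the two least-probable nodes; the expected code length is the sum of the merged weights.
merge 11/100 + 11/50 → 33/100
merge 33/100 + 33/100 → 33/50
merge 17/50 + 33/50 → 1
L = 33/100 + 33/50 + 1 = 199/100 = 1.99 bits/symbol.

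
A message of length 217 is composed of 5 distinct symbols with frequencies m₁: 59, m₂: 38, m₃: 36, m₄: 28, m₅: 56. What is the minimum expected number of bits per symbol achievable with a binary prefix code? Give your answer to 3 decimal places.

2.295 bits/symbol

Probabilities are the counts divided by 217.
Repeatedly combine the two least-probable nodes; the expected code length is the sum of the merged weights.
merge 4/31 + 36/217 → 64/217
merge 38/217 + 8/31 → 94/217
merge 59/217 + 64/217 → 123/217
merge 94/217 + 123/217 → 1
L = 64/217 + 94/217 + 123/217 + 1 = 498/217 ≈ 2.295 bits/symbol.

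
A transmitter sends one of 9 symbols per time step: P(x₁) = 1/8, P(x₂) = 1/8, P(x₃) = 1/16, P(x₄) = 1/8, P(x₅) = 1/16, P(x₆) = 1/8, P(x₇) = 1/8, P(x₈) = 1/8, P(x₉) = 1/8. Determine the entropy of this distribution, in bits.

Each probability is a power of 1/2, so log₂(1/p) is an integer.
H = Σ p·log₂(1/p) = 1/8·3 + 1/8·3 + 1/16·4 + 1/8·3 + 1/16·4 + 1/8·3 + 1/8·3 + 1/8·3 + 1/8·3 = 3.125 bits.

3.125 bits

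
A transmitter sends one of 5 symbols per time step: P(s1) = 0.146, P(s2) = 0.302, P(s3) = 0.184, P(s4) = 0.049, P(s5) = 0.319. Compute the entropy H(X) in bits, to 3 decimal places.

2.115 bits

H = −Σ pᵢ log₂ pᵢ.
−0.146·log₂(0.146) = 0.4053
−0.302·log₂(0.302) = 0.5217
−0.184·log₂(0.184) = 0.4494
−0.049·log₂(0.049) = 0.2132
−0.319·log₂(0.319) = 0.5258
Sum ≈ 2.1154 → 2.115 bits.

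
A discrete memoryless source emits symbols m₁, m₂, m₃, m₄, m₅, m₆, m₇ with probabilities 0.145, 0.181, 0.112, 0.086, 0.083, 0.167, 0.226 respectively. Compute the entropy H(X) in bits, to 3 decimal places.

H = −Σ pᵢ log₂ pᵢ.
−0.145·log₂(0.145) = 0.4040
−0.181·log₂(0.181) = 0.4463
−0.112·log₂(0.112) = 0.3537
−0.086·log₂(0.086) = 0.3044
−0.083·log₂(0.083) = 0.2980
−0.167·log₂(0.167) = 0.4312
−0.226·log₂(0.226) = 0.4849
Sum ≈ 2.7226 → 2.723 bits.

2.723 bits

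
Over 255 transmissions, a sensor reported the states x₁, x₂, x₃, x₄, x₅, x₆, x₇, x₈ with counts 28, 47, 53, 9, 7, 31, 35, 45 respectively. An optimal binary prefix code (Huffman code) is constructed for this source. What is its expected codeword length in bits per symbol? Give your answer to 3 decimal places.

2.843 bits/symbol

Probabilities are the counts divided by 255.
Repeatedly combine the two least-probable nodes; the expected code length is the sum of the merged weights.
merge 7/255 + 3/85 → 16/255
merge 16/255 + 28/255 → 44/255
merge 31/255 + 7/51 → 22/85
merge 44/255 + 3/17 → 89/255
merge 47/255 + 53/255 → 20/51
merge 22/85 + 89/255 → 31/51
merge 20/51 + 31/51 → 1
L = 16/255 + 44/255 + 22/85 + 89/255 + 20/51 + 31/51 + 1 = 145/51 ≈ 2.843 bits/symbol.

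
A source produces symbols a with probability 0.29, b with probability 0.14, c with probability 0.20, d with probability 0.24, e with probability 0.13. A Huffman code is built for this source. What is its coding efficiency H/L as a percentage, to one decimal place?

Entropy H = −Σ p log₂ p ≈ 2.2562 bits.
Huffman merges: 13/100+7/50→27/100; 1/5+6/25→11/25; 27/100+29/100→14/25; 11/25+14/25→1. L = 227/100 ≈ 2.2700.
Efficiency = H/L = 2.2562/2.2700 = 99.4%.

99.4%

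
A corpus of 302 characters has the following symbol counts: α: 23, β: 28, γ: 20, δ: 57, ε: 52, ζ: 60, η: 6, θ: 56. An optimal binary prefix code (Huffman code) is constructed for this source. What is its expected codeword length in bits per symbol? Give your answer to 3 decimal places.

2.861 bits/symbol

Probabilities are the counts divided by 302.
Repeatedly combine the two least-probable nodes; the expected code length is the sum of the merged weights.
merge 3/151 + 10/151 → 13/151
merge 23/302 + 13/151 → 49/302
merge 14/151 + 49/302 → 77/302
merge 26/151 + 28/151 → 54/151
merge 57/302 + 30/151 → 117/302
merge 77/302 + 54/151 → 185/302
merge 117/302 + 185/302 → 1
L = 13/151 + 49/302 + 77/302 + 54/151 + 117/302 + 185/302 + 1 = 432/151 ≈ 2.861 bits/symbol.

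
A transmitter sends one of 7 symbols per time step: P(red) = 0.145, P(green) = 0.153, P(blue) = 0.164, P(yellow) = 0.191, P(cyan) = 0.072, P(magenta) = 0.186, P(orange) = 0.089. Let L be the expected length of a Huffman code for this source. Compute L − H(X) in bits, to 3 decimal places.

0.046 bits

Entropy H = −Σ p log₂ p ≈ 2.7375 bits.
Huffman merges: 9/125+89/1000→161/1000; 29/200+153/1000→149/500; 161/1000+41/250→13/40; 93/500+191/1000→377/1000; 149/500+13/40→623/1000; 377/1000+623/1000→1. L = 348/125 ≈ 2.7840.
L − H = 2.7840 − 2.7375 = 0.046 bits.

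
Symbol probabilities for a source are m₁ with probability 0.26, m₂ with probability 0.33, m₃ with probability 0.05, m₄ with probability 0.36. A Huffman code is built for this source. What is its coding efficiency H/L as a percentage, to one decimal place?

Entropy H = −Σ p log₂ p ≈ 1.7798 bits.
Huffman merges: 1/20+13/50→31/100; 31/100+33/100→16/25; 9/25+16/25→1. L = 39/20 ≈ 1.9500.
Efficiency = H/L = 1.7798/1.9500 = 91.3%.

91.3%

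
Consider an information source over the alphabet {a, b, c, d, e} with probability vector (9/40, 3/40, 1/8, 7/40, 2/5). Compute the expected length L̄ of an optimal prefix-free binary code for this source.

2.175 bits/symbol

Repeatedly combine the two least-probable nodes; the expected code length is the sum of the merged weights.
merge 3/40 + 1/8 → 1/5
merge 7/40 + 1/5 → 3/8
merge 9/40 + 3/8 → 3/5
merge 2/5 + 3/5 → 1
L = 1/5 + 3/8 + 3/5 + 1 = 87/40 = 2.175 bits/symbol.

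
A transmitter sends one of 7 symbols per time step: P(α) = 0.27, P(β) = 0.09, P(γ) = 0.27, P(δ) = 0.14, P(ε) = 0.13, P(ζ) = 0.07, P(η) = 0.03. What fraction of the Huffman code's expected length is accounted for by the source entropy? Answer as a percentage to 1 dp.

98.9%

Entropy H = −Σ p log₂ p ≈ 2.5328 bits.
Huffman merges: 3/100+7/100→1/10; 9/100+1/10→19/100; 13/100+7/50→27/100; 19/100+27/100→23/50; 27/100+27/100→27/50; 23/50+27/50→1. L = 64/25 ≈ 2.5600.
Efficiency = H/L = 2.5328/2.5600 = 98.9%.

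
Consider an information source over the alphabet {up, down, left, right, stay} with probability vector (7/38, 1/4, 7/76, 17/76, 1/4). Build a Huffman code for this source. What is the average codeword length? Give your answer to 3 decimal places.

2.276 bits/symbol

Repeatedly combine the two least-probable nodes; the expected code length is the sum of the merged weights.
merge 7/76 + 7/38 → 21/76
merge 17/76 + 1/4 → 9/19
merge 1/4 + 21/76 → 10/19
merge 9/19 + 10/19 → 1
L = 21/76 + 9/19 + 10/19 + 1 = 173/76 ≈ 2.276 bits/symbol.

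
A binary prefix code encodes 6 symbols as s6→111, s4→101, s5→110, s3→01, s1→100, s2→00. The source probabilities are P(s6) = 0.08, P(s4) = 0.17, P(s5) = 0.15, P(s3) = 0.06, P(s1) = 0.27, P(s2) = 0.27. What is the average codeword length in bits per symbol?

L̄ = Σ pᵢ·ℓᵢ = 0.08·3 + 0.17·3 + 0.15·3 + 0.06·2 + 0.27·3 + 0.27·2 = 2.67 bits/symbol.

2.67 bits/symbol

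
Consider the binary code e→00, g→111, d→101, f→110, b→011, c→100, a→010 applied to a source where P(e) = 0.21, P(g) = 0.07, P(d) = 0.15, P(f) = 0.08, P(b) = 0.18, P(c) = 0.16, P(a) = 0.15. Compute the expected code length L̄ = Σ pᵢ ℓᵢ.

L̄ = Σ pᵢ·ℓᵢ = 0.21·2 + 0.07·3 + 0.15·3 + 0.08·3 + 0.18·3 + 0.16·3 + 0.15·3 = 2.79 bits/symbol.

2.79 bits/symbol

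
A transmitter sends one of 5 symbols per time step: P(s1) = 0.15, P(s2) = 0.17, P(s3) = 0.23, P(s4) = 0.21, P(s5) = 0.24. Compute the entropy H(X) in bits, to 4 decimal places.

H = −Σ pᵢ log₂ pᵢ.
−0.15·log₂(0.15) = 0.4105
−0.17·log₂(0.17) = 0.4346
−0.23·log₂(0.23) = 0.4877
−0.21·log₂(0.21) = 0.4728
−0.24·log₂(0.24) = 0.4941
Sum ≈ 2.2998 → 2.2998 bits.

2.2998 bits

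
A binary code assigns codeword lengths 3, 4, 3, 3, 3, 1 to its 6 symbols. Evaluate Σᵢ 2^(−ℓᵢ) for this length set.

With common denominator 2^4 = 16: Σ 2^(−ℓᵢ) = 2/16 + 1/16 + 2/16 + 2/16 + 2/16 + 8/16 = 17/16 = 1.0625.

1.0625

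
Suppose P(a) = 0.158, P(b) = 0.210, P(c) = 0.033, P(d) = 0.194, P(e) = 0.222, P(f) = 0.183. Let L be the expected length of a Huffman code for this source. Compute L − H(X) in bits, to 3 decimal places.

0.120 bits

Entropy H = −Σ p log₂ p ≈ 2.4452 bits.
Huffman merges: 33/1000+79/500→191/1000; 183/1000+191/1000→187/500; 97/500+21/100→101/250; 111/500+187/500→149/250; 101/250+149/250→1. L = 513/200 ≈ 2.5650.
L − H = 2.5650 − 2.4452 = 0.120 bits.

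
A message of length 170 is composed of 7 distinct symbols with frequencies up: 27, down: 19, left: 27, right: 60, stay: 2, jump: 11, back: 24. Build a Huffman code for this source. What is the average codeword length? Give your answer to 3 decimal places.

Probabilities are the counts divided by 170.
Repeatedly combine the two least-probable nodes; the expected code length is the sum of the merged weights.
merge 1/85 + 11/170 → 13/170
merge 13/170 + 19/170 → 16/85
merge 12/85 + 27/170 → 3/10
merge 27/170 + 16/85 → 59/170
merge 3/10 + 59/170 → 11/17
merge 6/17 + 11/17 → 1
L = 13/170 + 16/85 + 3/10 + 59/170 + 11/17 + 1 = 87/34 ≈ 2.559 bits/symbol.

2.559 bits/symbol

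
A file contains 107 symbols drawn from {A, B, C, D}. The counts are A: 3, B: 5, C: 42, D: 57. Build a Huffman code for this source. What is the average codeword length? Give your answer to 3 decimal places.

Probabilities are the counts divided by 107.
Repeatedly combine the two least-probable nodes; the expected code length is the sum of the merged weights.
merge 3/107 + 5/107 → 8/107
merge 8/107 + 42/107 → 50/107
merge 50/107 + 57/107 → 1
L = 8/107 + 50/107 + 1 = 165/107 ≈ 1.542 bits/symbol.

1.542 bits/symbol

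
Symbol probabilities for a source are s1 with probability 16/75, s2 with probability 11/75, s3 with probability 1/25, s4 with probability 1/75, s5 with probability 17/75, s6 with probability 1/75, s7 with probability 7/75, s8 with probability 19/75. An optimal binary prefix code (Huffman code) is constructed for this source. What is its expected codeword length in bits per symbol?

Repeatedly combine the two least-probable nodes; the expected code length is the sum of the merged weights.
merge 1/75 + 1/75 → 2/75
merge 2/75 + 1/25 → 1/15
merge 1/15 + 7/75 → 4/25
merge 11/75 + 4/25 → 23/75
merge 16/75 + 17/75 → 11/25
merge 19/75 + 23/75 → 14/25
merge 11/25 + 14/25 → 1
L = 2/75 + 1/15 + 4/25 + 23/75 + 11/25 + 14/25 + 1 = 64/25 = 2.56 bits/symbol.

2.56 bits/symbol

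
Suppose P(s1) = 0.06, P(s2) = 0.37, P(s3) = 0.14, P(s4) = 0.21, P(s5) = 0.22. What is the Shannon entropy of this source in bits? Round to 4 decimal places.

2.1248 bits

H = −Σ pᵢ log₂ pᵢ.
−0.06·log₂(0.06) = 0.2435
−0.37·log₂(0.37) = 0.5307
−0.14·log₂(0.14) = 0.3971
−0.21·log₂(0.21) = 0.4728
−0.22·log₂(0.22) = 0.4806
Sum ≈ 2.1248 → 2.1248 bits.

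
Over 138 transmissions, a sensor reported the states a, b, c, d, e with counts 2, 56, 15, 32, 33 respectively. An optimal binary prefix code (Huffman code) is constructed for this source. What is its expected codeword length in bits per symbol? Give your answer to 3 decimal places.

2.072 bits/symbol

Probabilities are the counts divided by 138.
Repeatedly combine the two least-probable nodes; the expected code length is the sum of the merged weights.
merge 1/69 + 5/46 → 17/138
merge 17/138 + 16/69 → 49/138
merge 11/46 + 49/138 → 41/69
merge 28/69 + 41/69 → 1
L = 17/138 + 49/138 + 41/69 + 1 = 143/69 ≈ 2.072 bits/symbol.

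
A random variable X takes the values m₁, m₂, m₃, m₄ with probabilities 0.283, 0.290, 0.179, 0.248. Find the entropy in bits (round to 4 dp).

1.9764 bits

H = −Σ pᵢ log₂ pᵢ.
−0.283·log₂(0.283) = 0.5154
−0.290·log₂(0.290) = 0.5179
−0.179·log₂(0.179) = 0.4443
−0.248·log₂(0.248) = 0.4989
Sum ≈ 1.9764 → 1.9764 bits.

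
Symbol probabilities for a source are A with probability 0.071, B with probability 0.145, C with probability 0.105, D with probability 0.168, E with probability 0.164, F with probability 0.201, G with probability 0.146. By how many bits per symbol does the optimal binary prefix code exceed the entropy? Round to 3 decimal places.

0.052 bits

Entropy H = −Σ p log₂ p ≈ 2.7469 bits.
Huffman merges: 71/1000+21/200→22/125; 29/200+73/500→291/1000; 41/250+21/125→83/250; 22/125+201/1000→377/1000; 291/1000+83/250→623/1000; 377/1000+623/1000→1. L = 2799/1000 ≈ 2.7990.
L − H = 2.7990 − 2.7469 = 0.052 bits.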